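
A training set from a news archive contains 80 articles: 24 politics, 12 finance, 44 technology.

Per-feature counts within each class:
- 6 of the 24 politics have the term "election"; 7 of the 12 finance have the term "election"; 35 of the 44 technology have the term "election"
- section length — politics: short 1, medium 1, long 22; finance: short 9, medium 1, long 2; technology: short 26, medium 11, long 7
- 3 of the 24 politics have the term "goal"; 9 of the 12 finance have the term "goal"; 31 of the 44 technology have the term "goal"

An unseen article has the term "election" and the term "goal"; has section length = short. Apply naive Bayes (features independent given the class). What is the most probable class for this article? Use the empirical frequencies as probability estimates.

technology

politics: (24/80) × (6/24) × (1/24) × (3/24) = 0.000390625
finance: (12/80) × (7/12) × (9/12) × (9/12) = 0.04921875
technology: (44/80) × (35/44) × (26/44) × (31/44) ≈ 0.182141
Highest score → technology.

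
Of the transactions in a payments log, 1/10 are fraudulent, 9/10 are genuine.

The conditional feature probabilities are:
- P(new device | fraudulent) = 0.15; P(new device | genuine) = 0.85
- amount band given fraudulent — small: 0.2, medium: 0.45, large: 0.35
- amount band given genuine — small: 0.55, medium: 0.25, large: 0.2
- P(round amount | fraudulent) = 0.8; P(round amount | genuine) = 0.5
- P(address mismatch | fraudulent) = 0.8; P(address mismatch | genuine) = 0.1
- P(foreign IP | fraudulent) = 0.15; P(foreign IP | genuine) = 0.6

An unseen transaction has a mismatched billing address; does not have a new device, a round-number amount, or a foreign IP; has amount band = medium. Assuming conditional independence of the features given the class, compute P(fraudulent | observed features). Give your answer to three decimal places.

fraudulent: 0.1 × (1−0.15) × 0.45 × (1−0.8) × 0.8 × (1−0.15) = 0.005202
genuine: 0.9 × (1−0.85) × 0.25 × (1−0.5) × 0.1 × (1−0.6) = 0.000675
P(fraudulent | x) = 0.005202 / 0.005877 ≈ 0.885

0.885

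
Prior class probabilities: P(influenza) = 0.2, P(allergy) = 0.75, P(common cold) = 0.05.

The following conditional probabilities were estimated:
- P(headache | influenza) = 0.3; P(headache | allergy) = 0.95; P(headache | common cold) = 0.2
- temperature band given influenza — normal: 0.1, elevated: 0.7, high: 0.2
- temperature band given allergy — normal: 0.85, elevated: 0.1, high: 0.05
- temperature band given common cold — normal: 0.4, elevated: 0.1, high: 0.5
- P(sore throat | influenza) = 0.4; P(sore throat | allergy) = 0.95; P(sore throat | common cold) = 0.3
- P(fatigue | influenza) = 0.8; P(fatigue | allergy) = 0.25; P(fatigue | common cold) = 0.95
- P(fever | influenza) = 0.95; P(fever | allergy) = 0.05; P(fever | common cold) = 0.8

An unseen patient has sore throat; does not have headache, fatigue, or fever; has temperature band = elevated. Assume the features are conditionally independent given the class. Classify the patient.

allergy

influenza: 0.2 × (1−0.3) × 0.7 × 0.4 × (1−0.8) × (1−0.95) = 0.000392
allergy: 0.75 × (1−0.95) × 0.1 × 0.95 × (1−0.25) × (1−0.05) = 0.00253828125
common cold: 0.05 × (1−0.2) × 0.1 × 0.3 × (1−0.95) × (1−0.8) = 0.000012
Highest score → allergy.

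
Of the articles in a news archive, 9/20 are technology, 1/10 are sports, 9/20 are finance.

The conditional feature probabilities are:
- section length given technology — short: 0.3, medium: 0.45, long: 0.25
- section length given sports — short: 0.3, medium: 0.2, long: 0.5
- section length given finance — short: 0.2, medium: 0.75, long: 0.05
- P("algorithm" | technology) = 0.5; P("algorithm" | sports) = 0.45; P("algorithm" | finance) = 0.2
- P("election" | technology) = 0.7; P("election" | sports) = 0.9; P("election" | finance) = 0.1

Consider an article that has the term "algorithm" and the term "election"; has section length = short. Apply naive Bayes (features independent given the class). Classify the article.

technology: 0.45 × 0.3 × 0.5 × 0.7 = 0.04725
sports: 0.1 × 0.3 × 0.45 × 0.9 = 0.01215
finance: 0.45 × 0.2 × 0.2 × 0.1 = 0.0018
Highest score → technology.

technology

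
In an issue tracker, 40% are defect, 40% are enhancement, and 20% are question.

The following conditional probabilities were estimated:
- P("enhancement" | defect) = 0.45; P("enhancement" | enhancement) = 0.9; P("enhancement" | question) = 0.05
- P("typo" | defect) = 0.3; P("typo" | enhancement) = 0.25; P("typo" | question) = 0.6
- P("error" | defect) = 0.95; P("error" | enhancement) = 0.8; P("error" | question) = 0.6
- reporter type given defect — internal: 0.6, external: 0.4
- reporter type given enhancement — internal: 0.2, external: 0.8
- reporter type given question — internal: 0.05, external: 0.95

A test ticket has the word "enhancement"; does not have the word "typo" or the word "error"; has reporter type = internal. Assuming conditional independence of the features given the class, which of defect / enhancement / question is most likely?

enhancement

defect: 0.4 × 0.45 × (1−0.3) × (1−0.95) × 0.6 = 0.00378
enhancement: 0.4 × 0.9 × (1−0.25) × (1−0.8) × 0.2 = 0.0108
question: 0.2 × 0.05 × (1−0.6) × (1−0.6) × 0.05 = 0.00008
Highest score → enhancement.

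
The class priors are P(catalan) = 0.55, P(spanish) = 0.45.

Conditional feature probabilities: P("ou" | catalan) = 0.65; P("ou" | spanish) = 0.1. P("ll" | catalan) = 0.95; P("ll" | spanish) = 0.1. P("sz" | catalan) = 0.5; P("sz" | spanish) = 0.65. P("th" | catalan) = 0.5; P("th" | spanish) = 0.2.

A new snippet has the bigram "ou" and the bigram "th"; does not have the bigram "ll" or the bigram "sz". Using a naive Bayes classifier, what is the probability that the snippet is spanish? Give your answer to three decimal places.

catalan: 0.55 × 0.65 × (1−0.95) × (1−0.5) × 0.5 = 0.00446875
spanish: 0.45 × 0.1 × (1−0.1) × (1−0.65) × 0.2 = 0.002835
P(spanish | x) = 0.002835 / 0.00730375 ≈ 0.388

0.388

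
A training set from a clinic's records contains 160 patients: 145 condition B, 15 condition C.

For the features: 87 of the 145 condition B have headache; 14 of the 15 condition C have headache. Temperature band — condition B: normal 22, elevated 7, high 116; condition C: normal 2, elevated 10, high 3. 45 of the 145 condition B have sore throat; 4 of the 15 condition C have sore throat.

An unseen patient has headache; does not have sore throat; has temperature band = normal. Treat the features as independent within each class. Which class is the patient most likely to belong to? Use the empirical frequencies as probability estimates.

condition B: (145/160) × (87/145) × (22/145) × (100/145) ≈ 0.0568966
condition C: (15/160) × (14/15) × (2/15) × (11/15) ≈ 0.00855556
Highest score → condition B.

condition B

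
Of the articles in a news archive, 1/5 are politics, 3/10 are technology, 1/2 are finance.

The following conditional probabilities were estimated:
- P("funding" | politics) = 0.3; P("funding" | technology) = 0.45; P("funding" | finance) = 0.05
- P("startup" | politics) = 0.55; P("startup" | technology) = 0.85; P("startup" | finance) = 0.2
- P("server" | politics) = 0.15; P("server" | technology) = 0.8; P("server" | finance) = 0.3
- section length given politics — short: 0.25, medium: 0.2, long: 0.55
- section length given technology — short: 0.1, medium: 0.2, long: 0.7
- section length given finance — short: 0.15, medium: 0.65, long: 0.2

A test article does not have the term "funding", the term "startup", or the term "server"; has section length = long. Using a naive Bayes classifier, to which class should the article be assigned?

politics: 0.2 × (1−0.3) × (1−0.55) × (1−0.15) × 0.55 = 0.0294525
technology: 0.3 × (1−0.45) × (1−0.85) × (1−0.8) × 0.7 = 0.003465
finance: 0.5 × (1−0.05) × (1−0.2) × (1−0.3) × 0.2 = 0.0532
Highest score → finance.

finance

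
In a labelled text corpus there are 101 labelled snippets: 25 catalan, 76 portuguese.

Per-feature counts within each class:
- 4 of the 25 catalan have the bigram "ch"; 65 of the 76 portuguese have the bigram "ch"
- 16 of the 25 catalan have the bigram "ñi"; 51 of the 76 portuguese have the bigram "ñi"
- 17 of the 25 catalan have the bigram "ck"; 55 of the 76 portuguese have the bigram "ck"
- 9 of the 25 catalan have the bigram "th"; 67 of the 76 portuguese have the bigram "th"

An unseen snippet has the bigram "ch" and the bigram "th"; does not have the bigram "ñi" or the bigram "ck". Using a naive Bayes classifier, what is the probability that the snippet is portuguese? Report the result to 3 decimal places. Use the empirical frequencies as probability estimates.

catalan: (25/101) × (4/25) × (9/25) × (8/25) × (9/25) ≈ 0.00164246
portuguese: (76/101) × (65/76) × (25/76) × (21/76) × (67/76) ≈ 0.0515686
P(portuguese | x) = 0.0515686 / 0.05321106 ≈ 0.969

0.969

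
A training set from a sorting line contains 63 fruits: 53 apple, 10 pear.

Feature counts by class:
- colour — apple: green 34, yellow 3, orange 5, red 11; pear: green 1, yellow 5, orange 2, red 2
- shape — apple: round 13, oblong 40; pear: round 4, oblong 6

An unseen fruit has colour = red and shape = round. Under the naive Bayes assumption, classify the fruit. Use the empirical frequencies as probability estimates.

apple

apple: (53/63) × (11/53) × (13/53) ≈ 0.0428272
pear: (10/63) × (2/10) × (4/10) ≈ 0.0126984
Highest score → apple.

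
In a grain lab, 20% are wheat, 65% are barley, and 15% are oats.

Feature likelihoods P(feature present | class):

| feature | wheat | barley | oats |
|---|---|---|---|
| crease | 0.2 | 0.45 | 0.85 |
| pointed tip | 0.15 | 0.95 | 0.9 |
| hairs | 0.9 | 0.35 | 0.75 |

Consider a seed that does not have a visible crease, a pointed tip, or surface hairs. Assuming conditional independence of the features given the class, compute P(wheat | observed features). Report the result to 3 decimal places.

wheat: 0.2 × (1−0.2) × (1−0.15) × (1−0.9) = 0.0136
barley: 0.65 × (1−0.45) × (1−0.95) × (1−0.35) = 0.01161875
oats: 0.15 × (1−0.85) × (1−0.9) × (1−0.75) = 0.0005625
P(wheat | x) = 0.0136 / 0.02578125 ≈ 0.528

0.528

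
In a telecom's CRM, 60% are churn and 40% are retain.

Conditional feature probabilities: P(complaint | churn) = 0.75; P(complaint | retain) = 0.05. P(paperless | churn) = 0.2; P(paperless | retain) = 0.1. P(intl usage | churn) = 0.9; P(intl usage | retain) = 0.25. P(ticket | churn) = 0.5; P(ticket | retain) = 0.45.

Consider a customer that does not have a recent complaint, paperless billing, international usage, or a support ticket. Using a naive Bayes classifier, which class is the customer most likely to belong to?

churn: 0.6 × (1−0.75) × (1−0.2) × (1−0.9) × (1−0.5) = 0.006
retain: 0.4 × (1−0.05) × (1−0.1) × (1−0.25) × (1−0.45) = 0.141075
Highest score → retain.

retain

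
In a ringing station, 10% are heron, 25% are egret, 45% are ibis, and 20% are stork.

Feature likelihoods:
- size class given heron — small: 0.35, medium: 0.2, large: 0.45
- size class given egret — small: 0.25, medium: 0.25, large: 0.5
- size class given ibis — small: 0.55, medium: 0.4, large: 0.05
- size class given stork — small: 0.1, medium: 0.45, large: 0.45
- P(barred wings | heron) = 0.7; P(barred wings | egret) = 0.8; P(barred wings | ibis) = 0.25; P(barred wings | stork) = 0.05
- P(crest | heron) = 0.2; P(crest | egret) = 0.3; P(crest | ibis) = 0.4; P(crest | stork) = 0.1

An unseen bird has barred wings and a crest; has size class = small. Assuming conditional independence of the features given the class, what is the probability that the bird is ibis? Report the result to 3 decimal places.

heron: 0.1 × 0.35 × 0.7 × 0.2 = 0.0049
egret: 0.25 × 0.25 × 0.8 × 0.3 = 0.015
ibis: 0.45 × 0.55 × 0.25 × 0.4 = 0.02475
stork: 0.2 × 0.1 × 0.05 × 0.1 = 0.0001
P(ibis | x) = 0.02475 / 0.04475 ≈ 0.553

0.553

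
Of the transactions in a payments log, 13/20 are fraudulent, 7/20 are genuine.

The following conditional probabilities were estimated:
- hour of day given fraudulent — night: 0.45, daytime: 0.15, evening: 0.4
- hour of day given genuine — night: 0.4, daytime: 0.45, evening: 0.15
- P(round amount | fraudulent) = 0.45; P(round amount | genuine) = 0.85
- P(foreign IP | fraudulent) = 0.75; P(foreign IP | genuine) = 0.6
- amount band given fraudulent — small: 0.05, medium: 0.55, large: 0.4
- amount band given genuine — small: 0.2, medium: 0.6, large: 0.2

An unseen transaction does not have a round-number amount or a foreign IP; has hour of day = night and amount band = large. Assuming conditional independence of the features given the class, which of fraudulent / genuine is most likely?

fraudulent

fraudulent: 0.65 × 0.45 × (1−0.45) × (1−0.75) × 0.4 = 0.0160875
genuine: 0.35 × 0.4 × (1−0.85) × (1−0.6) × 0.2 = 0.00168
Highest score → fraudulent.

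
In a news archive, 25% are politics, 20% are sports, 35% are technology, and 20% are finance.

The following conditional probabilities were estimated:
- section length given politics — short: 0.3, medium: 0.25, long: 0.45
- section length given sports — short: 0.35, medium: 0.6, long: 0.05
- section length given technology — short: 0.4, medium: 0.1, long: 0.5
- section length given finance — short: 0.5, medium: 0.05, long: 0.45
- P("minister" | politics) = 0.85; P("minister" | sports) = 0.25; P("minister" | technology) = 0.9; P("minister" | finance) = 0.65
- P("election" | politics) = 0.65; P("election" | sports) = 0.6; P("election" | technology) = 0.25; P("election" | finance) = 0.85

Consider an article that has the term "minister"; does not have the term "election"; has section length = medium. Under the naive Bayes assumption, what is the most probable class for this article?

technology

politics: 0.25 × 0.25 × 0.85 × (1−0.65) = 0.01859375
sports: 0.2 × 0.6 × 0.25 × (1−0.6) = 0.012
technology: 0.35 × 0.1 × 0.9 × (1−0.25) = 0.023625
finance: 0.2 × 0.05 × 0.65 × (1−0.85) = 0.000975
Highest score → technology.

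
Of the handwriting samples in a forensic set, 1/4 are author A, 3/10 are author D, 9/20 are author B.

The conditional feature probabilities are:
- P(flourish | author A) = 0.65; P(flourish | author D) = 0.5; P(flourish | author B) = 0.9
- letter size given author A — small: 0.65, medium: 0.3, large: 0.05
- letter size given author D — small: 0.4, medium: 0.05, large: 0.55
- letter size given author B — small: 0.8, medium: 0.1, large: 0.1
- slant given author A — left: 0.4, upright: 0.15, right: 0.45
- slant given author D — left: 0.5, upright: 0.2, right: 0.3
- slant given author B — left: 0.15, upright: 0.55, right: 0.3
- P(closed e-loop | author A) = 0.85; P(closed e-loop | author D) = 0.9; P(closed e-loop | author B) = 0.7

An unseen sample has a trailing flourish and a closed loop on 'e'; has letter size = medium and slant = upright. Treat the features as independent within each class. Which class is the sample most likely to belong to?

author B

author A: 0.25 × 0.65 × 0.3 × 0.15 × 0.85 = 0.006215625
author D: 0.3 × 0.5 × 0.05 × 0.2 × 0.9 = 0.00135
author B: 0.45 × 0.9 × 0.1 × 0.55 × 0.7 = 0.0155925
Highest score → author B.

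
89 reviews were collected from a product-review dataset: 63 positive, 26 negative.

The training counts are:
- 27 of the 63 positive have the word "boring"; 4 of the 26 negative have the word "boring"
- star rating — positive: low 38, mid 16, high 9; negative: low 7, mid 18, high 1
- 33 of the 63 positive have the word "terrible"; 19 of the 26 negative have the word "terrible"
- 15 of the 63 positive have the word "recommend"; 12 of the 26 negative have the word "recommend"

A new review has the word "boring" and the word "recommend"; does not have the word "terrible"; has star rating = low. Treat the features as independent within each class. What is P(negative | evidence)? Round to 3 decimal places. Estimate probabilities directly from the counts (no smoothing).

0.068

positive: (63/89) × (27/63) × (38/63) × (30/63) × (15/63) ≈ 0.0207467
negative: (26/89) × (4/26) × (7/26) × (7/26) × (12/26) ≈ 0.00150358
P(negative | x) = 0.00150358 / 0.02225028 ≈ 0.068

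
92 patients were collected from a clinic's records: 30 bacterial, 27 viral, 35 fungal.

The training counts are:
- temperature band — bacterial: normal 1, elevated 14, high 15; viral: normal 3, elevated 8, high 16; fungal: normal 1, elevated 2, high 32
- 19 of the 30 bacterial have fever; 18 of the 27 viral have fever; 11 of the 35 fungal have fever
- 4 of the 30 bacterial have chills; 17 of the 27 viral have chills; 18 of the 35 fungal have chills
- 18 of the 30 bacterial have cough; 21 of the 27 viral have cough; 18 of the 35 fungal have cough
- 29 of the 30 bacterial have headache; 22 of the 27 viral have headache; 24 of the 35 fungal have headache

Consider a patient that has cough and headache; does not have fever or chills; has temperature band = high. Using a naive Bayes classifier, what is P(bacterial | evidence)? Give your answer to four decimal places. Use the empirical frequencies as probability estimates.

bacterial: (30/92) × (15/30) × (11/30) × (26/30) × (18/30) × (29/30) ≈ 0.0300507
viral: (27/92) × (16/27) × (9/27) × (10/27) × (21/27) × (22/27) ≈ 0.013607
fungal: (35/92) × (32/35) × (24/35) × (17/35) × (18/35) × (24/35) ≈ 0.0408539
P(bacterial | x) = 0.0300507 / 0.0845116 ≈ 0.3556

0.3556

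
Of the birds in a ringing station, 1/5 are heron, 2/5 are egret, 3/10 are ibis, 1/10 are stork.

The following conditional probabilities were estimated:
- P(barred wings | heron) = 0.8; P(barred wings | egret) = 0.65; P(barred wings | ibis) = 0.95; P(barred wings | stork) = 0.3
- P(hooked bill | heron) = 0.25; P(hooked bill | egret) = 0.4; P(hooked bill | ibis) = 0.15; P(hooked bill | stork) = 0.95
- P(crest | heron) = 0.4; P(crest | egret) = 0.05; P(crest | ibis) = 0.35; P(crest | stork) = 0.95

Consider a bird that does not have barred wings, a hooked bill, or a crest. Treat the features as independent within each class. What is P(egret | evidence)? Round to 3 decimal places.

0.751

heron: 0.2 × (1−0.8) × (1−0.25) × (1−0.4) = 0.018
egret: 0.4 × (1−0.65) × (1−0.4) × (1−0.05) = 0.0798
ibis: 0.3 × (1−0.95) × (1−0.15) × (1−0.35) = 0.0082875
stork: 0.1 × (1−0.3) × (1−0.95) × (1−0.95) = 0.000175
P(egret | x) = 0.0798 / 0.1062625 ≈ 0.751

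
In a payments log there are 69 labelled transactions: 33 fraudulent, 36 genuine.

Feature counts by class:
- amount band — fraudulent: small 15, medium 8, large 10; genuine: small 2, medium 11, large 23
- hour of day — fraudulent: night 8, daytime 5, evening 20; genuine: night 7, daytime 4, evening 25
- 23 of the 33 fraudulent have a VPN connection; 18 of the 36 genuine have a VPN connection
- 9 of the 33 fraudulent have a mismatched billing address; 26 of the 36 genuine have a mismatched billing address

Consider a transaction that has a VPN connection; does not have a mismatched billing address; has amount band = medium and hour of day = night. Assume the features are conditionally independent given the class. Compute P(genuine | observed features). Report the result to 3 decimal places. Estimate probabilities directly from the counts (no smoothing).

fraudulent: (33/69) × (8/33) × (8/33) × (23/33) × (24/33) ≈ 0.0142472
genuine: (36/69) × (11/36) × (7/36) × (18/36) × (10/36) ≈ 0.00430533
P(genuine | x) = 0.00430533 / 0.01855253 ≈ 0.232

0.232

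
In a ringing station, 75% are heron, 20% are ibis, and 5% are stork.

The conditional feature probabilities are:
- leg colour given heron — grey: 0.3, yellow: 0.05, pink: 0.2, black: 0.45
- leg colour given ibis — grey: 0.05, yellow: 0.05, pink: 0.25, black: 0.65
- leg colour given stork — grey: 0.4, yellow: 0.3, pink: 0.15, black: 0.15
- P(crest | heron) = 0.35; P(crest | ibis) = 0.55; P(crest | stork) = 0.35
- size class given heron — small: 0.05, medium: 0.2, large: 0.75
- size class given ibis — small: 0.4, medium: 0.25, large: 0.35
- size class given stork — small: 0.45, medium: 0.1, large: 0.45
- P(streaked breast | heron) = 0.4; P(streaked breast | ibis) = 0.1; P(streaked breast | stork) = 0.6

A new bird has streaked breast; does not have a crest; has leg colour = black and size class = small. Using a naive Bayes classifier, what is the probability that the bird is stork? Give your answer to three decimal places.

heron: 0.75 × 0.45 × (1−0.35) × 0.05 × 0.4 = 0.0043875
ibis: 0.2 × 0.65 × (1−0.55) × 0.4 × 0.1 = 0.00234
stork: 0.05 × 0.15 × (1−0.35) × 0.45 × 0.6 = 0.00131625
P(stork | x) = 0.00131625 / 0.00804375 ≈ 0.164

0.164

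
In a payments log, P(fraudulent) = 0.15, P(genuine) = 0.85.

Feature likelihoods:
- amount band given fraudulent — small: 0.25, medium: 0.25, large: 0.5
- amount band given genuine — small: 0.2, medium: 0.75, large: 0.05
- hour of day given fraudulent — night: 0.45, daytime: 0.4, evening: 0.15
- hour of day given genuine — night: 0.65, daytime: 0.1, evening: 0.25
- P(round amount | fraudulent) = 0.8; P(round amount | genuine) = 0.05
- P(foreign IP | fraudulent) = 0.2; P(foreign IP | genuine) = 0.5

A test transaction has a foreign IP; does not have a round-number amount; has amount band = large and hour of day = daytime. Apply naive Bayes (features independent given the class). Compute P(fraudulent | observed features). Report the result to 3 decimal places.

fraudulent: 0.15 × 0.5 × 0.4 × (1−0.8) × 0.2 = 0.0012
genuine: 0.85 × 0.05 × 0.1 × (1−0.05) × 0.5 = 0.00201875
P(fraudulent | x) = 0.0012 / 0.00321875 ≈ 0.373

0.373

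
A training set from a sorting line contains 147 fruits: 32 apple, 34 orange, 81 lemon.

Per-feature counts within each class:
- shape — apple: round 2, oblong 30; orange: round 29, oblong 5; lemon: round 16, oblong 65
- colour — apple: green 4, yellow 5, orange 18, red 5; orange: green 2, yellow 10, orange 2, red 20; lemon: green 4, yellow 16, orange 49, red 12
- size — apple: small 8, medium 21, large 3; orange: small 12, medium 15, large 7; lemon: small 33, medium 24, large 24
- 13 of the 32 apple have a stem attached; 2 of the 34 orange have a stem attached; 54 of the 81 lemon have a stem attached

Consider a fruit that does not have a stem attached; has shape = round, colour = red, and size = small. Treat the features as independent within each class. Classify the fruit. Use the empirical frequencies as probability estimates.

apple: (32/147) × (2/32) × (5/32) × (8/32) × (19/32) ≈ 0.000315556
orange: (34/147) × (29/34) × (20/34) × (12/34) × (32/34) ≈ 0.0385483
lemon: (81/147) × (16/81) × (12/81) × (33/81) × (27/81) ≈ 0.00218981
Highest score → orange.

orange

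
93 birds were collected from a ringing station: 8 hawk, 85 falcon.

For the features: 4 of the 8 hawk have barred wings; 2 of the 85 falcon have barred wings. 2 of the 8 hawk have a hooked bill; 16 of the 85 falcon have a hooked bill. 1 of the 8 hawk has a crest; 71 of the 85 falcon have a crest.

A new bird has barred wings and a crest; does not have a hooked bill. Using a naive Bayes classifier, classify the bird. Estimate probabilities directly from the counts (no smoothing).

hawk: (8/93) × (4/8) × (6/8) × (1/8) ≈ 0.00403226
falcon: (85/93) × (2/85) × (69/85) × (71/85) ≈ 0.014582
Highest score → falcon.

falcon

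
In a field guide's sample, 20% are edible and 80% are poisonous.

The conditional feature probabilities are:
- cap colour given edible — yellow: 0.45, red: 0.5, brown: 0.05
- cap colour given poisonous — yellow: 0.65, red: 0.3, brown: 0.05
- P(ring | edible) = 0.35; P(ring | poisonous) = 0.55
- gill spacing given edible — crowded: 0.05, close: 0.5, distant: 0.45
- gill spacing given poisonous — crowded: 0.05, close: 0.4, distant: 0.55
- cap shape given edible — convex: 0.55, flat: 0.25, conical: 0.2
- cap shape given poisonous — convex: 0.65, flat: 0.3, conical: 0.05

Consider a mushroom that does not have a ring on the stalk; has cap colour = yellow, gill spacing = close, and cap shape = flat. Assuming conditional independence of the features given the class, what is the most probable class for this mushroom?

edible: 0.2 × 0.45 × (1−0.35) × 0.5 × 0.25 = 0.0073125
poisonous: 0.8 × 0.65 × (1−0.55) × 0.4 × 0.3 = 0.02808
Highest score → poisonous.

poisonous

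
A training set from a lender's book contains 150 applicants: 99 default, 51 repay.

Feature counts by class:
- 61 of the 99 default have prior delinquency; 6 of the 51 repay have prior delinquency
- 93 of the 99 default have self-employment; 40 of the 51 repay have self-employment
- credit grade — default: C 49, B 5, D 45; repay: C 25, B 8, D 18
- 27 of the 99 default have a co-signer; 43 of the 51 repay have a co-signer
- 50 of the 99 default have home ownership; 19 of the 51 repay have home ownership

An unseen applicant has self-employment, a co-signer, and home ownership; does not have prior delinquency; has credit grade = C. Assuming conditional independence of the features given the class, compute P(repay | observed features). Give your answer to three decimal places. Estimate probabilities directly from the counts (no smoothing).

default: (99/150) × (38/99) × (93/99) × (49/99) × (27/99) × (50/99) ≈ 0.0162242
repay: (51/150) × (45/51) × (40/51) × (25/51) × (43/51) × (19/51) ≈ 0.0362295
P(repay | x) = 0.0362295 / 0.0524537 ≈ 0.691

0.691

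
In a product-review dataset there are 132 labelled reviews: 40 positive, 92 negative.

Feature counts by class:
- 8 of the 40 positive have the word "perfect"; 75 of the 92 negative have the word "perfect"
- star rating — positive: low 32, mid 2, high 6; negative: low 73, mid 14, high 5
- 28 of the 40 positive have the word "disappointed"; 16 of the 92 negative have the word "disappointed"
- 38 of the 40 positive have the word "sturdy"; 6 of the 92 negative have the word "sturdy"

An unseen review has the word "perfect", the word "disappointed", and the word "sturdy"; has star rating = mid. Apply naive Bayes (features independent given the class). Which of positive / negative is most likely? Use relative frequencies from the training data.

positive

positive: (40/132) × (8/40) × (2/40) × (28/40) × (38/40) ≈ 0.00201515
negative: (92/132) × (75/92) × (14/92) × (16/92) × (6/92) ≈ 0.000980671
Highest score → positive.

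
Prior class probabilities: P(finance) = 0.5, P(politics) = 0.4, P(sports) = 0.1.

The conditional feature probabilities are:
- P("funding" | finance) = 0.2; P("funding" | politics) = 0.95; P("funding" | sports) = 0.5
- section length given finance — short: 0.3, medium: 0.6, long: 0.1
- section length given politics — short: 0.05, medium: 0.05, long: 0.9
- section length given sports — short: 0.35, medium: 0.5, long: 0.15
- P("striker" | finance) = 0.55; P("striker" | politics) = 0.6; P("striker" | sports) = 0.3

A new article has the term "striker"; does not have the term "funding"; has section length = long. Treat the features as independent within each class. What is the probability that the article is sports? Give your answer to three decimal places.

0.064

finance: 0.5 × (1−0.2) × 0.1 × 0.55 = 0.022
politics: 0.4 × (1−0.95) × 0.9 × 0.6 = 0.0108
sports: 0.1 × (1−0.5) × 0.15 × 0.3 = 0.00225
P(sports | x) = 0.00225 / 0.03505 ≈ 0.064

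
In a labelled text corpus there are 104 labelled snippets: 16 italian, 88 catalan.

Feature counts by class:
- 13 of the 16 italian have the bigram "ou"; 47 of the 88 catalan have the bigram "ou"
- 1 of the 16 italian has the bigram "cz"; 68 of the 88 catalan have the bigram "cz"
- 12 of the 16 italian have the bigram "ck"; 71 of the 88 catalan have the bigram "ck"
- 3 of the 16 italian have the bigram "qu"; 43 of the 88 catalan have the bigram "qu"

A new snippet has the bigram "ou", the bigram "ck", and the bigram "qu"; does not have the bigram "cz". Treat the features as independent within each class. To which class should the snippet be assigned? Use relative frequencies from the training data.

italian: (16/104) × (13/16) × (15/16) × (12/16) × (3/16) = 0.0164794921875
catalan: (88/104) × (47/88) × (20/88) × (71/88) × (43/88) ≈ 0.0404924
Highest score → catalan.

catalan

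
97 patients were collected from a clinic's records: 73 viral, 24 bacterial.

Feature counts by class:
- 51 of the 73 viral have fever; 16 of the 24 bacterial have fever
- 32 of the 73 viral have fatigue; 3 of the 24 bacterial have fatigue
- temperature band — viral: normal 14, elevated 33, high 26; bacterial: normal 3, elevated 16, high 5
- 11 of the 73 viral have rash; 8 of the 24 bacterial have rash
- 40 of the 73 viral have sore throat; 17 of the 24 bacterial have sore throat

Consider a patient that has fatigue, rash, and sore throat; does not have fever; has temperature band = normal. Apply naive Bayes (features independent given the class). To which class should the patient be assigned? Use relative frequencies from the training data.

viral

viral: (73/97) × (22/73) × (32/73) × (14/73) × (11/73) × (40/73) ≈ 0.00157431
bacterial: (24/97) × (8/24) × (3/24) × (3/24) × (8/24) × (17/24) ≈ 0.000304267
Highest score → viral.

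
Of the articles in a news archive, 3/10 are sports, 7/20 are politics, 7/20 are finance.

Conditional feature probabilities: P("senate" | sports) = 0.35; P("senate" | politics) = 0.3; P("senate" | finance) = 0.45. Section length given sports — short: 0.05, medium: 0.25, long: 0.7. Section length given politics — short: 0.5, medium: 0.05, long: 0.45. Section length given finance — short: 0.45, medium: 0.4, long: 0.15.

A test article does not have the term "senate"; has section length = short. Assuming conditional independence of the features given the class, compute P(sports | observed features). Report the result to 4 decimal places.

sports: 0.3 × (1−0.35) × 0.05 = 0.00975
politics: 0.35 × (1−0.3) × 0.5 = 0.1225
finance: 0.35 × (1−0.45) × 0.45 = 0.086625
P(sports | x) = 0.00975 / 0.218875 ≈ 0.0445

0.0445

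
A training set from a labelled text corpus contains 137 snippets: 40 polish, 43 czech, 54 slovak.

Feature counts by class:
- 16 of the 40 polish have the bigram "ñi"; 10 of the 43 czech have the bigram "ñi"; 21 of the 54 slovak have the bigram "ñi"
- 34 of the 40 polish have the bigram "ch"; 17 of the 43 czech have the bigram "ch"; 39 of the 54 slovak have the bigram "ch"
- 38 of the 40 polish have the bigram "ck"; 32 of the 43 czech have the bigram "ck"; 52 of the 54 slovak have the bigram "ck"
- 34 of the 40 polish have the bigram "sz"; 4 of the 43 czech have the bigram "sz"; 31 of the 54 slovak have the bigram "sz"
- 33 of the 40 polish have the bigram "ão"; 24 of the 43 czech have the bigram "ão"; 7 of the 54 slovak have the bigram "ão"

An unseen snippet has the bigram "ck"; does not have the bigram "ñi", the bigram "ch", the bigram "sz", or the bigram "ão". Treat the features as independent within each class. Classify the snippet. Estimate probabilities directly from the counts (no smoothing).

polish: (40/137) × (24/40) × (6/40) × (38/40) × (6/40) × (7/40) ≈ 0.000655292
czech: (43/137) × (33/43) × (26/43) × (32/43) × (39/43) × (19/43) ≈ 0.0434371
slovak: (54/137) × (33/54) × (15/54) × (52/54) × (23/54) × (47/54) ≈ 0.0238857
Highest score → czech.

czech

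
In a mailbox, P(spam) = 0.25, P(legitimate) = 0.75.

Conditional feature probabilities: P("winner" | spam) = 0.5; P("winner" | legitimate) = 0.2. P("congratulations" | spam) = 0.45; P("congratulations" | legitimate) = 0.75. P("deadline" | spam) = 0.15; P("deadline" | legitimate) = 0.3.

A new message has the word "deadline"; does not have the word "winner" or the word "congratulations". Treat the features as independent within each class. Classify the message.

legitimate

spam: 0.25 × (1−0.5) × (1−0.45) × 0.15 = 0.0103125
legitimate: 0.75 × (1−0.2) × (1−0.75) × 0.3 = 0.045
Highest score → legitimate.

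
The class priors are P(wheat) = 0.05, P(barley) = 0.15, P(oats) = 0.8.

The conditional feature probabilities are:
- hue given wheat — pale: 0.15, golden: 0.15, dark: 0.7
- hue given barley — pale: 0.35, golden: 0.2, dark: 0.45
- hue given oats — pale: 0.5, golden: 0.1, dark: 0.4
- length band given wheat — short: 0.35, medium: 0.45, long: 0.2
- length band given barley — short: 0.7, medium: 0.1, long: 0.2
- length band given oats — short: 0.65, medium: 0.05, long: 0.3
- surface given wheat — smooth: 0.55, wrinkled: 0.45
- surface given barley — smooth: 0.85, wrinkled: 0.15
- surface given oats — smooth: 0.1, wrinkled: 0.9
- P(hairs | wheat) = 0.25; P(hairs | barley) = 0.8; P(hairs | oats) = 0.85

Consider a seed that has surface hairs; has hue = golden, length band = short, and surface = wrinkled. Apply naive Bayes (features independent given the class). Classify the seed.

oats

wheat: 0.05 × 0.15 × 0.35 × 0.45 × 0.25 = 0.0002953125
barley: 0.15 × 0.2 × 0.7 × 0.15 × 0.8 = 0.00252
oats: 0.8 × 0.1 × 0.65 × 0.9 × 0.85 = 0.03978
Highest score → oats.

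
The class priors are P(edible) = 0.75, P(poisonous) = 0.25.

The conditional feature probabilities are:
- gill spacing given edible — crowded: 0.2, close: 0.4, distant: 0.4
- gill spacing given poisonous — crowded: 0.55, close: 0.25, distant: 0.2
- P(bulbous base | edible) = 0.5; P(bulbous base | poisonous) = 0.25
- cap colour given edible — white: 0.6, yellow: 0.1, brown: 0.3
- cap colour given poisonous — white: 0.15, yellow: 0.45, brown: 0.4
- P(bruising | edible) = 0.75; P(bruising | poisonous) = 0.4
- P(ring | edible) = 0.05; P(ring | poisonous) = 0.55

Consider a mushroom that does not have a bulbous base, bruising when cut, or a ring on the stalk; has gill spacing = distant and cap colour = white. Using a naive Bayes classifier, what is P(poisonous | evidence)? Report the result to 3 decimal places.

0.066

edible: 0.75 × 0.4 × (1−0.5) × 0.6 × (1−0.75) × (1−0.05) = 0.021375
poisonous: 0.25 × 0.2 × (1−0.25) × 0.15 × (1−0.4) × (1−0.55) = 0.00151875
P(poisonous | x) = 0.00151875 / 0.02289375 ≈ 0.066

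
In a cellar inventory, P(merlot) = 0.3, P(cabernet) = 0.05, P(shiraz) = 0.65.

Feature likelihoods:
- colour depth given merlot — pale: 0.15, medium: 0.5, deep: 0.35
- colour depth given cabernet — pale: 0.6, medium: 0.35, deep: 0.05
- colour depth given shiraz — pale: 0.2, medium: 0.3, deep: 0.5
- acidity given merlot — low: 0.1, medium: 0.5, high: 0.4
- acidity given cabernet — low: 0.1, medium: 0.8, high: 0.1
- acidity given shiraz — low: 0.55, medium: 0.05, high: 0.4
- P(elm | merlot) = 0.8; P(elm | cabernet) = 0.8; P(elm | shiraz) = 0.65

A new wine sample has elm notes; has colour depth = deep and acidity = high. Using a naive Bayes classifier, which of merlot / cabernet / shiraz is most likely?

shiraz

merlot: 0.3 × 0.35 × 0.4 × 0.8 = 0.0336
cabernet: 0.05 × 0.05 × 0.1 × 0.8 = 0.0002
shiraz: 0.65 × 0.5 × 0.4 × 0.65 = 0.0845
Highest score → shiraz.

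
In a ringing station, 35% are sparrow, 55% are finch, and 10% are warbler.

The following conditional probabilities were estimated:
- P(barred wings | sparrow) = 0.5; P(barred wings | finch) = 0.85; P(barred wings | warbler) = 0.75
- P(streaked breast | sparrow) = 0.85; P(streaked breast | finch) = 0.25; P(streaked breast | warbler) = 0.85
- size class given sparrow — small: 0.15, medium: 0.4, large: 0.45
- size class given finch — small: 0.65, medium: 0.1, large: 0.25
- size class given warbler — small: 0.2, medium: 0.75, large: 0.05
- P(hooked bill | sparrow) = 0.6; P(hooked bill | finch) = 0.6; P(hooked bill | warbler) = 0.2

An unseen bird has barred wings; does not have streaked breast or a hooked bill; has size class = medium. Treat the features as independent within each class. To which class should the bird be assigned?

finch

sparrow: 0.35 × 0.5 × (1−0.85) × 0.4 × (1−0.6) = 0.0042
finch: 0.55 × 0.85 × (1−0.25) × 0.1 × (1−0.6) = 0.014025
warbler: 0.1 × 0.75 × (1−0.85) × 0.75 × (1−0.2) = 0.00675
Highest score → finch.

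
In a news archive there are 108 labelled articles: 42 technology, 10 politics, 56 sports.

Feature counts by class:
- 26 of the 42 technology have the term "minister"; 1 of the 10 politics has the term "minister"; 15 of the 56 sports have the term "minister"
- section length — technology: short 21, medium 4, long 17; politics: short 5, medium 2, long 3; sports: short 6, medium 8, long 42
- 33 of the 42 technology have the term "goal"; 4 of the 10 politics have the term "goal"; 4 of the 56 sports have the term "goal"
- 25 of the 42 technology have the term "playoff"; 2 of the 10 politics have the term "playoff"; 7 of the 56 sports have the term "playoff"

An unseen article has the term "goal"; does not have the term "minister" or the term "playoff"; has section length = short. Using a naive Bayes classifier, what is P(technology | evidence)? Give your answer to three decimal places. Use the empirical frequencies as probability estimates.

technology: (42/108) × (16/42) × (21/42) × (33/42) × (17/42) ≈ 0.0235576
politics: (10/108) × (9/10) × (5/10) × (4/10) × (8/10) ≈ 0.0133333
sports: (56/108) × (41/56) × (6/56) × (4/56) × (49/56) ≈ 0.00254216
P(technology | x) = 0.0235576 / 0.03943306 ≈ 0.597

0.597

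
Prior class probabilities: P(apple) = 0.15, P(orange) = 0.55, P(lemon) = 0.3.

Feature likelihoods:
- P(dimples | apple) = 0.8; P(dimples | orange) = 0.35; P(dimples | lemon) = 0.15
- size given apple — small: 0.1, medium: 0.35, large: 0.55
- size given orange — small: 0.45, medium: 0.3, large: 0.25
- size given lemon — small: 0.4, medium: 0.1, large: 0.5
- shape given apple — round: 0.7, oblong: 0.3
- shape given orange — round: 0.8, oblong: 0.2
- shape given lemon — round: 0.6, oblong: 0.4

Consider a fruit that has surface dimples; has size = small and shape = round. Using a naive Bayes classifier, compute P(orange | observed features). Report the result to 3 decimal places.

apple: 0.15 × 0.8 × 0.1 × 0.7 = 0.0084
orange: 0.55 × 0.35 × 0.45 × 0.8 = 0.0693
lemon: 0.3 × 0.15 × 0.4 × 0.6 = 0.0108
P(orange | x) = 0.0693 / 0.0885 ≈ 0.783

0.783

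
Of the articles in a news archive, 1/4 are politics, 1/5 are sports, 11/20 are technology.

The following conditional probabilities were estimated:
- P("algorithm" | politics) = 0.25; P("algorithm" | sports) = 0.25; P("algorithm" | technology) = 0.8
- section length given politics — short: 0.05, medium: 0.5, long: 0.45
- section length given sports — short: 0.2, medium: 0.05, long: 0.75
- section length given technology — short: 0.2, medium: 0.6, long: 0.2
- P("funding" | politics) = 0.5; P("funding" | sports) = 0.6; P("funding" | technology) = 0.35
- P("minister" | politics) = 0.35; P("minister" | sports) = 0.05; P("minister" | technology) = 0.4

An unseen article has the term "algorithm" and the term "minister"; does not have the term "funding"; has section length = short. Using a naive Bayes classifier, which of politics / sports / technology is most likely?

technology

politics: 0.25 × 0.25 × 0.05 × (1−0.5) × 0.35 = 0.000546875
sports: 0.2 × 0.25 × 0.2 × (1−0.6) × 0.05 = 0.0002
technology: 0.55 × 0.8 × 0.2 × (1−0.35) × 0.4 = 0.02288
Highest score → technology.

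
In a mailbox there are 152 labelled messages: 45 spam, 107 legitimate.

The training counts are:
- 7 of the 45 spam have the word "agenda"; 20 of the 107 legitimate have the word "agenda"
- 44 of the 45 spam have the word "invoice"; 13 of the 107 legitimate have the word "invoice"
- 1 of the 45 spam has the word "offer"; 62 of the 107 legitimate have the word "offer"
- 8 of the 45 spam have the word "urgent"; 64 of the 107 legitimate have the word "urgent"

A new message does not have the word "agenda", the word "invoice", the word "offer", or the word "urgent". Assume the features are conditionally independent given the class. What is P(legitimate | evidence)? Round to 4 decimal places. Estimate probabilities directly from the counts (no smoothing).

spam: (45/152) × (38/45) × (1/45) × (44/45) × (37/45) ≈ 0.00446639
legitimate: (107/152) × (87/107) × (94/107) × (45/107) × (43/107) ≈ 0.0849832
P(legitimate | x) = 0.0849832 / 0.08944959 ≈ 0.9501

0.9501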